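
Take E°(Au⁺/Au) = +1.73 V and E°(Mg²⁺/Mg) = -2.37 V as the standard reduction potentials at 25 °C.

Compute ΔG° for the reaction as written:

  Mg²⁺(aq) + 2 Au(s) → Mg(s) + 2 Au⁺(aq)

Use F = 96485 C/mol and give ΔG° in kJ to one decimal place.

+791.2 kJ

As written, Mg²⁺/Mg is reduced (cathode) and Au⁺/Au is oxidised (anode), so E°cell = (-2.37) − (+1.73) = -4.10 V.
Balancing electrons gives n = 2.
ΔG° = −nFE° = −(2)(96485)(-4.10) = 791,177 J = +791.2 kJ.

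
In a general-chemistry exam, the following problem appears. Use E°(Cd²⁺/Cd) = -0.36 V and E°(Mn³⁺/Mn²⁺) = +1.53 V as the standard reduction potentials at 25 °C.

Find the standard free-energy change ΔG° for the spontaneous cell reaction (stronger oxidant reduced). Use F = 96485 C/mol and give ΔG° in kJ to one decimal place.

-364.7 kJ

Mn³⁺/Mn²⁺ (E° = +1.53 V) is the cathode; Cd²⁺/Cd (E° = -0.36 V) is the anode, so E°cell = +1.89 V.
Balancing electrons gives n = 2 (lcm of 1 and 2).
ΔG° = −nFE° = −(2)(96485)(+1.89) = -364,713 J = -364.7 kJ.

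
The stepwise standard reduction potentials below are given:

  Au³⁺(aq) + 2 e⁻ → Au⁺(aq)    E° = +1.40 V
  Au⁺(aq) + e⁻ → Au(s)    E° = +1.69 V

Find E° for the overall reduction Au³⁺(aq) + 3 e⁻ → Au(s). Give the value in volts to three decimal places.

+1.497 V

Standard free energies of sequential steps add: ΔG°₃ = ΔG°₁ + ΔG°₂, so n₃E°₃ = n₁E°₁ + n₂E°₂.
E°₃ = (2×+1.40 + 1×+1.69) / 3 = (+4.490) / 3 = +1.497 V.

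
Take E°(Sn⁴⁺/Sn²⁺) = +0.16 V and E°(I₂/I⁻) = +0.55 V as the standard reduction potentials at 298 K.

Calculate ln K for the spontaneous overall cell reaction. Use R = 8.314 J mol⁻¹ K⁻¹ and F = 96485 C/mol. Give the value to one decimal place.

Cathode: I₂/I⁻; anode: Sn⁴⁺/Sn²⁺. E°cell = (+0.55) − (+0.16) = +0.39 V, with n = 2.
ΔG° = −nFE° = −RT ln K, so ln K = nFE°/(RT) = (2)(96485)(+0.39) / ((8.314)(298)) = 30.376.

30.4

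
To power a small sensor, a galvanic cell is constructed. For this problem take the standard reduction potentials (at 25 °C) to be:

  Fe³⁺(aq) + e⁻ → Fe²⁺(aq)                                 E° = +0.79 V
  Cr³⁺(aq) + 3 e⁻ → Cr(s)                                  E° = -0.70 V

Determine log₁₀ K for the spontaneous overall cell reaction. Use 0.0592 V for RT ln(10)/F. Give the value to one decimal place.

Cathode: Fe³⁺/Fe²⁺; anode: Cr³⁺/Cr. E°cell = +1.49 V, n = 3.
log K = nE°cell / 0.0592 = (3)(+1.49) / 0.0592 = 75.5.

75.5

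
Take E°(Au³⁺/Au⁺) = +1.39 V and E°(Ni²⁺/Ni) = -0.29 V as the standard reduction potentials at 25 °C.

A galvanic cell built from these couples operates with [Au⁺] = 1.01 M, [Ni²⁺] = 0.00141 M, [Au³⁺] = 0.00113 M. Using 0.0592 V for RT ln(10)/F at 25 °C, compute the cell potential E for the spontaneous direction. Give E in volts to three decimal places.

Au³⁺/Au⁺ is the cathode (higher E°), Ni²⁺/Ni the anode: E°cell = +1.39 − (-0.29) = +1.68 V, n = 2.
Overall: Au³⁺(aq) + Ni(s) → Au⁺(aq) + Ni²⁺(aq)
Q = [Au⁺]·[Ni²⁺] / ([Au³⁺]); log Q = 0.100.
E = E° − (0.0592/n) log Q = +1.68 − (0.0592/2)(0.100) = +1.677 V.

+1.677 V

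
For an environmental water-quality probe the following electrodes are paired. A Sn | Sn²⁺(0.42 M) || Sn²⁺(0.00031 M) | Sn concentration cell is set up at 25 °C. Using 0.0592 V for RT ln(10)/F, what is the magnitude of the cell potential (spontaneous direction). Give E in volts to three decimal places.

For a concentration cell E°cell = 0. The 0.42 M side is the cathode (reduction is favoured where [Sn²⁺] is higher).
With n = 2, E = −(0.0592/2) log([Sn²⁺]ₐₙ/[Sn²⁺]꜀ₐₜ) = −(0.0592/2) log(0.00031/0.42) = −(0.0592/2)(-3.132) = +0.093 V.

+0.093 V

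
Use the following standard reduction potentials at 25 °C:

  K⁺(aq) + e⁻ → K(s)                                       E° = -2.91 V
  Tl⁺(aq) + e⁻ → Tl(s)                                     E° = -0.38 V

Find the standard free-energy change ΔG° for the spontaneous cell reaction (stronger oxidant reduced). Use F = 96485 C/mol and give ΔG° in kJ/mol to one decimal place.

-244.1 kJ/mol

Tl⁺/Tl (E° = -0.38 V) is the cathode; K⁺/K (E° = -2.91 V) is the anode, so E°cell = +2.53 V.
Balancing electrons gives n = 1 (lcm of 1 and 1).
ΔG° = −nFE° = −(1)(96485)(+2.53) = -244,107 J = -244.1 kJ/mol.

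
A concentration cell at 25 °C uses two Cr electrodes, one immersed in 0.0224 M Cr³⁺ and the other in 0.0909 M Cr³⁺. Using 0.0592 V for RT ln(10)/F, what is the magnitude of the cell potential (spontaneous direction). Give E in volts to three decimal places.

+0.012 V

For a concentration cell E°cell = 0. The 0.0909 M side is the cathode (reduction is favoured where [Cr³⁺] is higher).
With n = 3, E = −(0.0592/3) log([Cr³⁺]ₐₙ/[Cr³⁺]꜀ₐₜ) = −(0.0592/3) log(0.0224/0.0909) = −(0.0592/3)(-0.608) = +0.012 V.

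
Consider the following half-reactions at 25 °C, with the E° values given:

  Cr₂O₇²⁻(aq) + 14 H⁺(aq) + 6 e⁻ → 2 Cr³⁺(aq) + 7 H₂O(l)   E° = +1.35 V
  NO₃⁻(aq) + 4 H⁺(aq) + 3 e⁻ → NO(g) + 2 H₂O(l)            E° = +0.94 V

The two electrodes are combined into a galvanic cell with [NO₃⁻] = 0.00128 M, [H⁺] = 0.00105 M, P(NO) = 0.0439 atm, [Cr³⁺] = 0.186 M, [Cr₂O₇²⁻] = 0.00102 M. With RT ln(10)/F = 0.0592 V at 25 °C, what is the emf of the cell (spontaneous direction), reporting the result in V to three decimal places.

+0.249 V

Cr₂O₇²⁻/Cr³⁺ is the cathode (higher E°), NO₃⁻/NO the anode: E°cell = +1.35 − (+0.94) = +0.41 V, n = 6.
Overall: Cr₂O₇²⁻(aq) + 6 H⁺(aq) + 2 NO(g) → 2 Cr³⁺(aq) + 3 H₂O(l) + 2 NO₃⁻(aq)
Q = [Cr³⁺]^2·[NO₃⁻]^2 / ([Cr₂O₇²⁻]·[H⁺]^6·P(NO)^2); log Q = 16.333.
E = E° − (0.0592/n) log Q = +0.41 − (0.0592/6)(16.333) = +0.249 V.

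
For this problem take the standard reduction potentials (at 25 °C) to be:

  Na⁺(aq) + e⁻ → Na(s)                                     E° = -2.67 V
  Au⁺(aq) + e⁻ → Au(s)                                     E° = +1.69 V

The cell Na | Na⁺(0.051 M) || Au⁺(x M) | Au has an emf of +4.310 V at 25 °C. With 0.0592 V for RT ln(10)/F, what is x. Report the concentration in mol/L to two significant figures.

0.0073 M

Au⁺/Au is the cathode, Na⁺/Na the anode: E°cell = +4.36 V, n = 1.
Overall reaction: Au⁺(aq) + Na(s) → Au(s) + Na⁺(aq); Q = [Na⁺]^1/[Au⁺]^1.
From E = E° − (0.0592/n) log Q: log Q = (E° − E)·n/0.0592 = (+4.36 − (+4.310))·1/0.0592 = 0.8446.
So 1·log[Au⁺] = 1·log(0.051) − log Q = -1.2924 − (0.8446) = -2.1370; [Au⁺] = 10^(-2.1370) ≈ 0.0073 M.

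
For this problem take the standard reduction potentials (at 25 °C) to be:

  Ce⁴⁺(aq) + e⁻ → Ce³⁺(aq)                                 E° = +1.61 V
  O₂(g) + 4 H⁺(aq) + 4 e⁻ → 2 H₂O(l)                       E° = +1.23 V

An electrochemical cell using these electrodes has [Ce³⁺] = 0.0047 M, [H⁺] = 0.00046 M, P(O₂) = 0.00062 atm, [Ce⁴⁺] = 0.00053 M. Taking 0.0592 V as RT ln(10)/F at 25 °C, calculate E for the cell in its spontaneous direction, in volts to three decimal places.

+0.569 V

Ce⁴⁺/Ce³⁺ is the cathode (higher E°), O₂/H₂O the anode: E°cell = +1.61 − (+1.23) = +0.38 V, n = 4.
Overall: 4 Ce⁴⁺(aq) + 2 H₂O(l) → 4 Ce³⁺(aq) + O₂(g) + 4 H⁺(aq)
Q = [Ce³⁺]^4·P(O₂)·[H⁺]^4 / ([Ce⁴⁺]^4); log Q = -12.765.
E = E° − (0.0592/n) log Q = +0.38 − (0.0592/4)(-12.765) = +0.569 V.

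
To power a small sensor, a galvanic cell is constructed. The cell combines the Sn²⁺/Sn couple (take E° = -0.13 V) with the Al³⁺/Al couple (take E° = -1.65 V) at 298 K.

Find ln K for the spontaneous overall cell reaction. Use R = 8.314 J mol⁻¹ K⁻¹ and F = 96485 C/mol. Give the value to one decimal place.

Cathode: Sn²⁺/Sn; anode: Al³⁺/Al. E°cell = (-0.13) − (-1.65) = +1.52 V, with n = 6.
ΔG° = −nFE° = −RT ln K, so ln K = nFE°/(RT) = (6)(96485)(+1.52) / ((8.314)(298)) = 355.164.

355.2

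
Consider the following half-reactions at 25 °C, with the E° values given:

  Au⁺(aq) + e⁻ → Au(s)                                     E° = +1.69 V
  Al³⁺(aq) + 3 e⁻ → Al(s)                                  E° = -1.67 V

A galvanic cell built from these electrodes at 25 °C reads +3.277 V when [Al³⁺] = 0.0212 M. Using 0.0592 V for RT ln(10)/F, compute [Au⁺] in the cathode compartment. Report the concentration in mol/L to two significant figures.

0.011 M

Au⁺/Au is the cathode, Al³⁺/Al the anode: E°cell = +3.36 V, n = 3.
Overall reaction: 3 Au⁺(aq) + Al(s) → 3 Au(s) + Al³⁺(aq); Q = [Al³⁺]^1/[Au⁺]^3.
From E = E° − (0.0592/n) log Q: log Q = (E° − E)·n/0.0592 = (+3.36 − (+3.277))·3/0.0592 = 4.2061.
So 3·log[Au⁺] = 1·log(0.0212) − log Q = -1.6737 − (4.2061) = -5.8798; log[Au⁺] = -5.8798 / 3 = -1.9599; [Au⁺] = 10^(-1.9599) ≈ 0.011 M.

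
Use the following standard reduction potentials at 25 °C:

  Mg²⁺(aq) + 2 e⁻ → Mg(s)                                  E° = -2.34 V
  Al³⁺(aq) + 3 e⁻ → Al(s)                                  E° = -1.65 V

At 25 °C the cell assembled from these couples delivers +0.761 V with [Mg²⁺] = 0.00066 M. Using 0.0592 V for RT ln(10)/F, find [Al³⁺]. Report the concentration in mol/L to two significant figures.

0.067 M

Al³⁺/Al is the cathode, Mg²⁺/Mg the anode: E°cell = +0.69 V, n = 6.
Overall reaction: 2 Al³⁺(aq) + 3 Mg(s) → 2 Al(s) + 3 Mg²⁺(aq); Q = [Mg²⁺]^3/[Al³⁺]^2.
From E = E° − (0.0592/n) log Q: log Q = (E° − E)·n/0.0592 = (+0.69 − (+0.761))·6/0.0592 = -7.1959.
So 2·log[Al³⁺] = 3·log(0.00066) − log Q = -9.5414 − (-7.1959) = -2.3455; log[Al³⁺] = -2.3455 / 2 = -1.1727; [Al³⁺] = 10^(-1.1727) ≈ 0.067 M.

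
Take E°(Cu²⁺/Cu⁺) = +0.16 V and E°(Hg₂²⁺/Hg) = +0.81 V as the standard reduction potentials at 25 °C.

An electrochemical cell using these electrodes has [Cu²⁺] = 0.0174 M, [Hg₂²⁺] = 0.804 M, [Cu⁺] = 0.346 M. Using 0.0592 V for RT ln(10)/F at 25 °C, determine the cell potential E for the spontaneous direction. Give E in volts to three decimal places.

Hg₂²⁺/Hg is the cathode (higher E°), Cu²⁺/Cu⁺ the anode: E°cell = +0.81 − (+0.16) = +0.65 V, n = 2.
Overall: Hg₂²⁺(aq) + 2 Cu⁺(aq) → 2 Hg(l) + 2 Cu²⁺(aq)
Q = [Cu²⁺]^2 / ([Hg₂²⁺]·[Cu⁺]^2); log Q = -2.502.
E = E° − (0.0592/n) log Q = +0.65 − (0.0592/2)(-2.502) = +0.724 V.

+0.724 V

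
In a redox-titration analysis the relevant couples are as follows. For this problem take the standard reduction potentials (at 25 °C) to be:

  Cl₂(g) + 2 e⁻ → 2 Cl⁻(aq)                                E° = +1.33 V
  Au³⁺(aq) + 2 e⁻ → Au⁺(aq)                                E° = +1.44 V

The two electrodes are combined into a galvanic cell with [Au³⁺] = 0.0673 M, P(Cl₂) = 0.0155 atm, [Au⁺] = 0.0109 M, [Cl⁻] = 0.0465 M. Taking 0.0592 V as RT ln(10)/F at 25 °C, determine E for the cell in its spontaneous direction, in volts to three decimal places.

+0.108 V

Au³⁺/Au⁺ is the cathode (higher E°), Cl₂/Cl⁻ the anode: E°cell = +1.44 − (+1.33) = +0.11 V, n = 2.
Overall: Au³⁺(aq) + 2 Cl⁻(aq) → Au⁺(aq) + Cl₂(g)
Q = [Au⁺]·P(Cl₂) / ([Au³⁺]·[Cl⁻]^2); log Q = 0.065.
E = E° − (0.0592/n) log Q = +0.11 − (0.0592/2)(0.065) = +0.108 V.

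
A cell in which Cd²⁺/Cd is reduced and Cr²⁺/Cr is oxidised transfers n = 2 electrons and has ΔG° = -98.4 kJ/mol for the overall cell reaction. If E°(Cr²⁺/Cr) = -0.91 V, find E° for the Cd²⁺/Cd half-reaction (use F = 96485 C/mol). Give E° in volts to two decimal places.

E°cell = −ΔG°/(nF) = −(-98.4×10³)/((2)(96485)) = +0.510 V.
Since Cd²⁺/Cd is the cathode and Cr²⁺/Cr the anode, E°cell = E°(Cd²⁺/Cd) − E°(Cr²⁺/Cr).
So E°(Cd²⁺/Cd) = E°cell + E°(Cr²⁺/Cr) = +0.510 + (-0.91) = -0.40 V.

-0.40 V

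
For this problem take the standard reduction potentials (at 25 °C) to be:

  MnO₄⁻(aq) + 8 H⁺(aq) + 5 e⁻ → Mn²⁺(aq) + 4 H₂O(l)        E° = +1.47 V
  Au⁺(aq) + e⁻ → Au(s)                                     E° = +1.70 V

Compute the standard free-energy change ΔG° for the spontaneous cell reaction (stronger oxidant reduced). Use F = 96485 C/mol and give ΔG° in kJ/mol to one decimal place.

-111.0 kJ/mol

Au⁺/Au (E° = +1.70 V) is the cathode; MnO₄⁻/Mn²⁺ (E° = +1.47 V) is the anode, so E°cell = +0.23 V.
Balancing electrons gives n = 5 (lcm of 1 and 5).
ΔG° = −nFE° = −(5)(96485)(+0.23) = -110,958 J = -111.0 kJ/mol.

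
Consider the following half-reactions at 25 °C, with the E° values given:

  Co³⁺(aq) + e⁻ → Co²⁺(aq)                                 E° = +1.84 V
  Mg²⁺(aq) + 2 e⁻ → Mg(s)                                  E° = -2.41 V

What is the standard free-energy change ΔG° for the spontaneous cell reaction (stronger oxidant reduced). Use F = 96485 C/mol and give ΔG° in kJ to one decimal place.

Co³⁺/Co²⁺ (E° = +1.84 V) is the cathode; Mg²⁺/Mg (E° = -2.41 V) is the anode, so E°cell = +4.25 V.
Balancing electrons gives n = 2 (lcm of 1 and 2).
ΔG° = −nFE° = −(2)(96485)(+4.25) = -820,122 J = -820.1 kJ.

-820.1 kJ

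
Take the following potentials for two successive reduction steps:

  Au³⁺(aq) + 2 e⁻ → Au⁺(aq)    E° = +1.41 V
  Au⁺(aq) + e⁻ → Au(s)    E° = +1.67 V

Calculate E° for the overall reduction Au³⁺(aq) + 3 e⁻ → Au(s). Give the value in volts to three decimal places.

Since ΔG° = −nFE° is additive over sequential reductions, n₃E°₃ = n₁E°₁ + n₂E°₂.
E°₃ = (2×+1.41 + 1×+1.67) / 3 = (+4.490) / 3 = +1.497 V.
Simply averaging or adding the two E° values would be wrong; the electron-weighted sum is required.

+1.497 V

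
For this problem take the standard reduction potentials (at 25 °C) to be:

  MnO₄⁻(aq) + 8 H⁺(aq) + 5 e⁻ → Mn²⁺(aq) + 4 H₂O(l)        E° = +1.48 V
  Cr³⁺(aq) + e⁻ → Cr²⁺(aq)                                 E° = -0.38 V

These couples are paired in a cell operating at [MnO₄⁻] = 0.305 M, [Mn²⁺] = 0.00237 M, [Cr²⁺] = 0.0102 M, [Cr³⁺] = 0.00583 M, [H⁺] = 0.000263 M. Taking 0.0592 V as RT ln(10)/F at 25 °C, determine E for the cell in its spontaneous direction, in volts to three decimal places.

MnO₄⁻/Mn²⁺ is the cathode (higher E°), Cr³⁺/Cr²⁺ the anode: E°cell = +1.48 − (-0.38) = +1.86 V, n = 5.
Overall: MnO₄⁻(aq) + 8 H⁺(aq) + 5 Cr²⁺(aq) → Mn²⁺(aq) + 4 H₂O(l) + 5 Cr³⁺(aq)
Q = [Mn²⁺]·[Cr³⁺]^5 / ([MnO₄⁻]·[H⁺]^8·[Cr²⁺]^5); log Q = 25.316.
E = E° − (0.0592/n) log Q = +1.86 − (0.0592/5)(25.316) = +1.560 V.

+1.560 V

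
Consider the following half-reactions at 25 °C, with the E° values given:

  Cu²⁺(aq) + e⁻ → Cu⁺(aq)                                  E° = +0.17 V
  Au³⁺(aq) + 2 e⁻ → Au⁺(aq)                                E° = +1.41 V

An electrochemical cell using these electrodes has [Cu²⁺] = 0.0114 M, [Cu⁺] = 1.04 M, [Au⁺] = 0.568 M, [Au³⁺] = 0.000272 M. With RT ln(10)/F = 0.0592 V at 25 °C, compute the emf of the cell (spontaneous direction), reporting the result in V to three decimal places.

Au³⁺/Au⁺ is the cathode (higher E°), Cu²⁺/Cu⁺ the anode: E°cell = +1.41 − (+0.17) = +1.24 V, n = 2.
Overall: Au³⁺(aq) + 2 Cu⁺(aq) → Au⁺(aq) + 2 Cu²⁺(aq)
Q = [Au⁺]·[Cu²⁺]^2 / ([Au³⁺]·[Cu⁺]^2); log Q = -0.600.
E = E° − (0.0592/n) log Q = +1.24 − (0.0592/2)(-0.600) = +1.258 V.

+1.258 V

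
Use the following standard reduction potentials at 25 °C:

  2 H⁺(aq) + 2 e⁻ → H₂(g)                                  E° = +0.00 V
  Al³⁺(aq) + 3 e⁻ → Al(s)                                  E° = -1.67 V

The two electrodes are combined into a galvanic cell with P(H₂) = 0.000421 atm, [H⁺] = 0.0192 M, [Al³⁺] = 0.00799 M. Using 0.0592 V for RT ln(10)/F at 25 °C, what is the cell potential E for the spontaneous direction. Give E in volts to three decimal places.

+1.710 V

H⁺/H₂ is the cathode (higher E°), Al³⁺/Al the anode: E°cell = +0.00 − (-1.67) = +1.67 V, n = 6.
Overall: 6 H⁺(aq) + 2 Al(s) → 3 H₂(g) + 2 Al³⁺(aq)
Q = P(H₂)^3·[Al³⁺]^2 / ([H⁺]^6); log Q = -4.022.
E = E° − (0.0592/n) log Q = +1.67 − (0.0592/6)(-4.022) = +1.710 V.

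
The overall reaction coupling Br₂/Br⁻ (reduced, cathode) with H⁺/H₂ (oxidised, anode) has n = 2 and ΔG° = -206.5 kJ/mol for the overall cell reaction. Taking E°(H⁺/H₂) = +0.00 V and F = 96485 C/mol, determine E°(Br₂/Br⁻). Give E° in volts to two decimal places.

E°cell = −ΔG°/(nF) = −(-206.5×10³)/((2)(96485)) = +1.070 V.
Since Br₂/Br⁻ is the cathode and H⁺/H₂ the anode, E°cell = E°(Br₂/Br⁻) − E°(H⁺/H₂).
So E°(Br₂/Br⁻) = E°cell + E°(H⁺/H₂) = +1.070 + (+0.00) = +1.07 V.

+1.07 V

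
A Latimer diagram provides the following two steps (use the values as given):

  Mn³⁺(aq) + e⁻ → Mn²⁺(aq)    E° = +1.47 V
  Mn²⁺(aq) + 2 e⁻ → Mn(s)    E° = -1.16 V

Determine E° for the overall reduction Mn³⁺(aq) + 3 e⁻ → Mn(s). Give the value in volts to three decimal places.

Since ΔG° = −nFE° is additive over sequential reductions, n₃E°₃ = n₁E°₁ + n₂E°₂.
E°₃ = (1×+1.47 + 2×-1.16) / 3 = (-0.850) / 3 = -0.283 V.

-0.283 V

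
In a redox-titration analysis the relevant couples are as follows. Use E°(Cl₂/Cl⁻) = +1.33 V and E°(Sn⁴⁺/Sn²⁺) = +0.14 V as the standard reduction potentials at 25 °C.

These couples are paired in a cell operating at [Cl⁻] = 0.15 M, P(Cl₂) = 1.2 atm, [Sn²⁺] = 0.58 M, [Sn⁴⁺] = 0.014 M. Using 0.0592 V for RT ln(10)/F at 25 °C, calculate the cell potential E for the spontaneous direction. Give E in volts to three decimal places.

Cl₂/Cl⁻ is the cathode (higher E°), Sn⁴⁺/Sn²⁺ the anode: E°cell = +1.33 − (+0.14) = +1.19 V, n = 2.
Overall: Cl₂(g) + Sn²⁺(aq) → 2 Cl⁻(aq) + Sn⁴⁺(aq)
Q = [Cl⁻]^2·[Sn⁴⁺] / (P(Cl₂)·[Sn²⁺]); log Q = -3.344.
E = E° − (0.0592/n) log Q = +1.19 − (0.0592/2)(-3.344) = +1.289 V.

+1.289 V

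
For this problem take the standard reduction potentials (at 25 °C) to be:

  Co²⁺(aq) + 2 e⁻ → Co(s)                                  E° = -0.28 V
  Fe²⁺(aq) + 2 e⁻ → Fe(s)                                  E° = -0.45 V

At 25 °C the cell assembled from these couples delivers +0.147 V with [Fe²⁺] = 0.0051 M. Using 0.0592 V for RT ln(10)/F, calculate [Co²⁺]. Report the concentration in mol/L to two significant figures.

0.00085 M

Co²⁺/Co is the cathode, Fe²⁺/Fe the anode: E°cell = +0.17 V, n = 2.
Overall reaction: Co²⁺(aq) + Fe(s) → Co(s) + Fe²⁺(aq); Q = [Fe²⁺]^1/[Co²⁺]^1.
From E = E° − (0.0592/n) log Q: log Q = (E° − E)·n/0.0592 = (+0.17 − (+0.147))·2/0.0592 = 0.7770.
So 1·log[Co²⁺] = 1·log(0.0051) − log Q = -2.2924 − (0.7770) = -3.0694; [Co²⁺] = 10^(-3.0694) ≈ 0.00085 M.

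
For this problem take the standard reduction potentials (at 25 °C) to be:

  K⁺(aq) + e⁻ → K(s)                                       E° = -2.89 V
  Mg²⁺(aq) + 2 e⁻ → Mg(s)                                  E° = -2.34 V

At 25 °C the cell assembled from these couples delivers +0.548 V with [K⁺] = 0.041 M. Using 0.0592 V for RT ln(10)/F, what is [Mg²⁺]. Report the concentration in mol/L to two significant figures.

0.0014 M

Mg²⁺/Mg is the cathode, K⁺/K the anode: E°cell = +0.55 V, n = 2.
Overall reaction: Mg²⁺(aq) + 2 K(s) → Mg(s) + 2 K⁺(aq); Q = [K⁺]^2/[Mg²⁺]^1.
From E = E° − (0.0592/n) log Q: log Q = (E° − E)·n/0.0592 = (+0.55 − (+0.548))·2/0.0592 = 0.0676.
So 1·log[Mg²⁺] = 2·log(0.041) − log Q = -2.7744 − (0.0676) = -2.8420; [Mg²⁺] = 10^(-2.8420) ≈ 0.0014 M.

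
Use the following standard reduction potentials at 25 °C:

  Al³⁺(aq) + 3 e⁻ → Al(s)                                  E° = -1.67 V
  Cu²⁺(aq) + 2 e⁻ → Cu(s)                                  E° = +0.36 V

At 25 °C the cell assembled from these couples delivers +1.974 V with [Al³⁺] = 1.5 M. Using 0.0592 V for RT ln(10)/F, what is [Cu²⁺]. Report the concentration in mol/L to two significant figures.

0.017 M

Cu²⁺/Cu is the cathode, Al³⁺/Al the anode: E°cell = +2.03 V, n = 6.
Overall reaction: 3 Cu²⁺(aq) + 2 Al(s) → 3 Cu(s) + 2 Al³⁺(aq); Q = [Al³⁺]^2/[Cu²⁺]^3.
From E = E° − (0.0592/n) log Q: log Q = (E° − E)·n/0.0592 = (+2.03 − (+1.974))·6/0.0592 = 5.6757.
So 3·log[Cu²⁺] = 2·log(1.5) − log Q = 0.3522 − (5.6757) = -5.3235; log[Cu²⁺] = -5.3235 / 3 = -1.7745; [Cu²⁺] = 10^(-1.7745) ≈ 0.017 M.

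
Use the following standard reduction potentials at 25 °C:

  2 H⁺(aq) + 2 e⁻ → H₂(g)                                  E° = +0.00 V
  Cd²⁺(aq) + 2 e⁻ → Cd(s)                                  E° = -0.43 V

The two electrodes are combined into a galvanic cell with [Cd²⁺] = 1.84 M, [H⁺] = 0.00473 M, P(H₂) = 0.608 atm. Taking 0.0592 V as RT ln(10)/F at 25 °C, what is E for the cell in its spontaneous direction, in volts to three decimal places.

+0.291 V

H⁺/H₂ is the cathode (higher E°), Cd²⁺/Cd the anode: E°cell = +0.00 − (-0.43) = +0.43 V, n = 2.
Overall: 2 H⁺(aq) + Cd(s) → H₂(g) + Cd²⁺(aq)
Q = P(H₂)·[Cd²⁺] / ([H⁺]^2); log Q = 4.699.
E = E° − (0.0592/n) log Q = +0.43 − (0.0592/2)(4.699) = +0.291 V.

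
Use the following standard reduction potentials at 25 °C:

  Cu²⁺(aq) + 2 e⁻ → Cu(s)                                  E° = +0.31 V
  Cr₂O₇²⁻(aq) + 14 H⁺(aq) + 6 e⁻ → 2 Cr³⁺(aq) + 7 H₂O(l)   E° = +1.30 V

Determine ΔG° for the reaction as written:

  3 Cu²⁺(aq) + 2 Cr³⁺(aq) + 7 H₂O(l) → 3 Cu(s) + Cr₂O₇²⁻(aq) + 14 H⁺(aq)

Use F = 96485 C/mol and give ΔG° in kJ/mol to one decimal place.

As written, Cu²⁺/Cu is reduced (cathode) and Cr₂O₇²⁻/Cr³⁺ is oxidised (anode), so E°cell = (+0.31) − (+1.30) = -0.99 V.
Balancing electrons gives n = 6.
ΔG° = −nFE° = −(6)(96485)(-0.99) = 573,121 J = +573.1 kJ/mol.

+573.1 kJ/mol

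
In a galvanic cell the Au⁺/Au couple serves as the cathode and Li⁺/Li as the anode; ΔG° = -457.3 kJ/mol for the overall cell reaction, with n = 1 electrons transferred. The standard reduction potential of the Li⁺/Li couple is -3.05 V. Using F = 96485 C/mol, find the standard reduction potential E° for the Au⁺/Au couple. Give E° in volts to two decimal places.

E°cell = −ΔG°/(nF) = −(-457.3×10³)/((1)(96485)) = +4.740 V.
Since Au⁺/Au is the cathode and Li⁺/Li the anode, E°cell = E°(Au⁺/Au) − E°(Li⁺/Li).
So E°(Au⁺/Au) = E°cell + E°(Li⁺/Li) = +4.740 + (-3.05) = +1.69 V.

+1.69 V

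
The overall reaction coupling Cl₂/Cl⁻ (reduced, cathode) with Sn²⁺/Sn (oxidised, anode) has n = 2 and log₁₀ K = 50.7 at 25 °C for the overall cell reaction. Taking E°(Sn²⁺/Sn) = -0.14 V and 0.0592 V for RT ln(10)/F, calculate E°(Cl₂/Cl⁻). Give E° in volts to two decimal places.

E°cell = (0.0592/n)·log K = (0.0592/2)(50.7) = +1.501 V.
Since Cl₂/Cl⁻ is the cathode and Sn²⁺/Sn the anode, E°cell = E°(Cl₂/Cl⁻) − E°(Sn²⁺/Sn).
So E°(Cl₂/Cl⁻) = E°cell + E°(Sn²⁺/Sn) = +1.501 + (-0.14) = +1.36 V.

+1.36 V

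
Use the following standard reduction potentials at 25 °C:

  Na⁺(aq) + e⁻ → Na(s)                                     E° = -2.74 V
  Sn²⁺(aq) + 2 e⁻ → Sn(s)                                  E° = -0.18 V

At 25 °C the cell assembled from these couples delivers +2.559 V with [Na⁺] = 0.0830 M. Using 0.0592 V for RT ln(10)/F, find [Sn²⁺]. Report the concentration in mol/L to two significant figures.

0.0064 M

Sn²⁺/Sn is the cathode, Na⁺/Na the anode: E°cell = +2.56 V, n = 2.
Overall reaction: Sn²⁺(aq) + 2 Na(s) → Sn(s) + 2 Na⁺(aq); Q = [Na⁺]^2/[Sn²⁺]^1.
From E = E° − (0.0592/n) log Q: log Q = (E° − E)·n/0.0592 = (+2.56 − (+2.559))·2/0.0592 = 0.0338.
So 1·log[Sn²⁺] = 2·log(0.083) − log Q = -2.1618 − (0.0338) = -2.1956; [Sn²⁺] = 10^(-2.1956) ≈ 0.0064 M.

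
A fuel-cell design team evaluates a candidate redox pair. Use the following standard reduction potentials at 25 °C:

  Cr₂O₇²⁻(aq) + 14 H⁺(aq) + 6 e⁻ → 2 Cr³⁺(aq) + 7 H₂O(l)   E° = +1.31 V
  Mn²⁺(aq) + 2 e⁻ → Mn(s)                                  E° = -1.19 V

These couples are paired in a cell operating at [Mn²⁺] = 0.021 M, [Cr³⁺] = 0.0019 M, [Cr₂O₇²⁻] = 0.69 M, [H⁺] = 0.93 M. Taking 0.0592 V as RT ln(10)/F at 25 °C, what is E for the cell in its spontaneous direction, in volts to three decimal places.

Cr₂O₇²⁻/Cr³⁺ is the cathode (higher E°), Mn²⁺/Mn the anode: E°cell = +1.31 − (-1.19) = +2.50 V, n = 6.
Overall: Cr₂O₇²⁻(aq) + 14 H⁺(aq) + 3 Mn(s) → 2 Cr³⁺(aq) + 7 H₂O(l) + 3 Mn²⁺(aq)
Q = [Cr³⁺]^2·[Mn²⁺]^3 / ([Cr₂O₇²⁻]·[H⁺]^14); log Q = -9.873.
E = E° − (0.0592/n) log Q = +2.50 − (0.0592/6)(-9.873) = +2.597 V.

+2.597 V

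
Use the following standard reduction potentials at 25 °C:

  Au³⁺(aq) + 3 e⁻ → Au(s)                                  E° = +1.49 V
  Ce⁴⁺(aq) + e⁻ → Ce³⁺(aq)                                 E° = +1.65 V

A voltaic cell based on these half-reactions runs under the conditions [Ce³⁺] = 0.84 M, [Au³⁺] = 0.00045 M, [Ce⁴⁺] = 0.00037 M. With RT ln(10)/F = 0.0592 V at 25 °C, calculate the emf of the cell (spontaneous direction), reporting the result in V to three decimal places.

+0.027 V

Ce⁴⁺/Ce³⁺ is the cathode (higher E°), Au³⁺/Au the anode: E°cell = +1.65 − (+1.49) = +0.16 V, n = 3.
Overall: 3 Ce⁴⁺(aq) + Au(s) → 3 Ce³⁺(aq) + Au³⁺(aq)
Q = [Ce³⁺]^3·[Au³⁺] / ([Ce⁴⁺]^3); log Q = 6.721.
E = E° − (0.0592/n) log Q = +0.16 − (0.0592/3)(6.721) = +0.027 V.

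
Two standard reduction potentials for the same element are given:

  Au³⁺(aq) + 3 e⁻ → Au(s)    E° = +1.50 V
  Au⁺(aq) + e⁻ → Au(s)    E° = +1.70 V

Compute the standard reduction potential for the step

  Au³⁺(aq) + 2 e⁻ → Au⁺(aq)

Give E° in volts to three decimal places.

+1.400 V

Sequential free energies add, so n₃E°₃ = n₁E°₁ + n₂E°₂.
With n₃ = 3, and the known step contributing 1×(+1.70) V, the unknown satisfies 2·E° = 3×(+1.50) − 1×(+1.70) = +2.800.
E° = +2.800 / 2 = +1.400 V.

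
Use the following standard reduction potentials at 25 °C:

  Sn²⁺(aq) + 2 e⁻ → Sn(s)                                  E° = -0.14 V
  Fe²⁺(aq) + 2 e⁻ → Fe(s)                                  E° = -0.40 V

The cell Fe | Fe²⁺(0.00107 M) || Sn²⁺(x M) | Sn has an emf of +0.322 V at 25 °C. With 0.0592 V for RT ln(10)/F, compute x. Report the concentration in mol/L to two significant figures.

Sn²⁺/Sn is the cathode, Fe²⁺/Fe the anode: E°cell = +0.26 V, n = 2.
Overall reaction: Sn²⁺(aq) + Fe(s) → Sn(s) + Fe²⁺(aq); Q = [Fe²⁺]^1/[Sn²⁺]^1.
From E = E° − (0.0592/n) log Q: log Q = (E° − E)·n/0.0592 = (+0.26 − (+0.322))·2/0.0592 = -2.0946.
So 1·log[Sn²⁺] = 1·log(0.00107) − log Q = -2.9706 − (-2.0946) = -0.8760; [Sn²⁺] = 10^(-0.8760) ≈ 0.13 M.

0.13 M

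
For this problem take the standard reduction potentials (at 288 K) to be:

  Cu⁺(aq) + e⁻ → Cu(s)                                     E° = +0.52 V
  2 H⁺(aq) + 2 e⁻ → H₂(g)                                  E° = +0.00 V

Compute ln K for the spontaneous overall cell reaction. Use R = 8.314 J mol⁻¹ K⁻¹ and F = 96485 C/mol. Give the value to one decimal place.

41.9

Cathode: Cu⁺/Cu; anode: H⁺/H₂. E°cell = (+0.52) − (+0.00) = +0.52 V, with n = 2.
ΔG° = −nFE° = −RT ln K, so ln K = nFE°/(RT) = (2)(96485)(+0.52) / ((8.314)(288)) = 41.907.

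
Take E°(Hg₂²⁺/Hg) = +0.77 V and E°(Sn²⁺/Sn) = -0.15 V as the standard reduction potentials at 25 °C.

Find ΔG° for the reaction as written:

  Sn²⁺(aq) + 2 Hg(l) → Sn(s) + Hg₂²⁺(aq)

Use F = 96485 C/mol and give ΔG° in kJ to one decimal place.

As written, Sn²⁺/Sn is reduced (cathode) and Hg₂²⁺/Hg is oxidised (anode), so E°cell = (-0.15) − (+0.77) = -0.92 V.
Balancing electrons gives n = 2.
ΔG° = −nFE° = −(2)(96485)(-0.92) = 177,532 J = +177.5 kJ.

+177.5 kJ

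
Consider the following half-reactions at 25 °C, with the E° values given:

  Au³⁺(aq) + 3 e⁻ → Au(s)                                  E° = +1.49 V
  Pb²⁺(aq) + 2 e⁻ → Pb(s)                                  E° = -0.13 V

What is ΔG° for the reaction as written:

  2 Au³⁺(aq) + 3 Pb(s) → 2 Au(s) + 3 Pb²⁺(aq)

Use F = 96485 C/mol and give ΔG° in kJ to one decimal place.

-937.8 kJ

As written, Au³⁺/Au is reduced (cathode) and Pb²⁺/Pb is oxidised (anode), so E°cell = (+1.49) − (-0.13) = +1.62 V.
Balancing electrons gives n = 6.
ΔG° = −nFE° = −(6)(96485)(+1.62) = -937,834 J = -937.8 kJ.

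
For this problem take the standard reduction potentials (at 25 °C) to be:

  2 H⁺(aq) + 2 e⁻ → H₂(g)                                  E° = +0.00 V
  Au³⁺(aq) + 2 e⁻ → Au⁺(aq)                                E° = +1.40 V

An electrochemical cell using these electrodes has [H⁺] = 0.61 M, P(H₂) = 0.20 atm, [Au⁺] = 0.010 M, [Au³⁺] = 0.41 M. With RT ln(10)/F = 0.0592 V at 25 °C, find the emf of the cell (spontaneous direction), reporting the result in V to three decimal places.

+1.440 V

Au³⁺/Au⁺ is the cathode (higher E°), H⁺/H₂ the anode: E°cell = +1.40 − (+0.00) = +1.40 V, n = 2.
Overall: Au³⁺(aq) + H₂(g) → Au⁺(aq) + 2 H⁺(aq)
Q = [Au⁺]·[H⁺]^2 / ([Au³⁺]·P(H₂)); log Q = -1.343.
E = E° − (0.0592/n) log Q = +1.40 − (0.0592/2)(-1.343) = +1.440 V.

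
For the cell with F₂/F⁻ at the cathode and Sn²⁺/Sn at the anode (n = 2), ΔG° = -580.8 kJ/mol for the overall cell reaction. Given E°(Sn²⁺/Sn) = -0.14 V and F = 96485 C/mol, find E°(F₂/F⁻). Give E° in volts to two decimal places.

+2.87 V

E°cell = −ΔG°/(nF) = −(-580.8×10³)/((2)(96485)) = +3.010 V.
Since F₂/F⁻ is the cathode and Sn²⁺/Sn the anode, E°cell = E°(F₂/F⁻) − E°(Sn²⁺/Sn).
So E°(F₂/F⁻) = E°cell + E°(Sn²⁺/Sn) = +3.010 + (-0.14) = +2.87 V.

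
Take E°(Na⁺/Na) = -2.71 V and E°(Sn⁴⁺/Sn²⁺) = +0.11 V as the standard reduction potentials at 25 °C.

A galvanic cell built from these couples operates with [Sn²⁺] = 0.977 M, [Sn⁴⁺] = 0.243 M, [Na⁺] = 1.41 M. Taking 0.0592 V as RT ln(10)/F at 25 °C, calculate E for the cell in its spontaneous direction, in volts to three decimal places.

Sn⁴⁺/Sn²⁺ is the cathode (higher E°), Na⁺/Na the anode: E°cell = +0.11 − (-2.71) = +2.82 V, n = 2.
Overall: Sn⁴⁺(aq) + 2 Na(s) → Sn²⁺(aq) + 2 Na⁺(aq)
Q = [Sn²⁺]·[Na⁺]^2 / ([Sn⁴⁺]); log Q = 0.903.
E = E° − (0.0592/n) log Q = +2.82 − (0.0592/2)(0.903) = +2.793 V.

+2.793 V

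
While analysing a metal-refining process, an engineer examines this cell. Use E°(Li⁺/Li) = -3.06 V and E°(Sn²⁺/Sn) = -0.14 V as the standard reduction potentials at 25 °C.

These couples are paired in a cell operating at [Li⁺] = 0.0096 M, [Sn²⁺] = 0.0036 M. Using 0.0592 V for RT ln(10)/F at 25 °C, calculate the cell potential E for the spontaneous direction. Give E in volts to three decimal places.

+2.967 V

Sn²⁺/Sn is the cathode (higher E°), Li⁺/Li the anode: E°cell = -0.14 − (-3.06) = +2.92 V, n = 2.
Overall: Sn²⁺(aq) + 2 Li(s) → Sn(s) + 2 Li⁺(aq)
Q = [Li⁺]^2 / ([Sn²⁺]); log Q = -1.592.
E = E° − (0.0592/n) log Q = +2.92 − (0.0592/2)(-1.592) = +2.967 V.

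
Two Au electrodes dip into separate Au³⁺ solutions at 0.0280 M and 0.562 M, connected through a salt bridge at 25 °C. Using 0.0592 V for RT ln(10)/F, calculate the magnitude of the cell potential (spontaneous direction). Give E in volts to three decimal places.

+0.026 V

For a concentration cell E°cell = 0. The 0.562 M side is the cathode (reduction is favoured where [Au³⁺] is higher).
With n = 3, E = −(0.0592/3) log([Au³⁺]ₐₙ/[Au³⁺]꜀ₐₜ) = −(0.0592/3) log(0.028/0.562) = −(0.0592/3)(-1.303) = +0.026 V.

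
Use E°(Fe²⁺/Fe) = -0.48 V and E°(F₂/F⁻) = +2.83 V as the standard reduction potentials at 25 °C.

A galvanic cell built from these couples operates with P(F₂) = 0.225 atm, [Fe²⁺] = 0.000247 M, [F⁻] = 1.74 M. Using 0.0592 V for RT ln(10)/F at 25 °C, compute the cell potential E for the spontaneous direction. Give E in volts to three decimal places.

+3.383 V

F₂/F⁻ is the cathode (higher E°), Fe²⁺/Fe the anode: E°cell = +2.83 − (-0.48) = +3.31 V, n = 2.
Overall: F₂(g) + Fe(s) → 2 F⁻(aq) + Fe²⁺(aq)
Q = [F⁻]^2·[Fe²⁺] / (P(F₂)); log Q = -2.478.
E = E° − (0.0592/n) log Q = +3.31 − (0.0592/2)(-2.478) = +3.383 V.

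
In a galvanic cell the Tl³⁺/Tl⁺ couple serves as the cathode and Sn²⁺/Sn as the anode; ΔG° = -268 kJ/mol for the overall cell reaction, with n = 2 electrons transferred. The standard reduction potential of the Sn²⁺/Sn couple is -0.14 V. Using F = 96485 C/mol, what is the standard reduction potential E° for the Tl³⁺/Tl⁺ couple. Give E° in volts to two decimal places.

+1.25 V

E°cell = −ΔG°/(nF) = −(-268×10³)/((2)(96485)) = +1.389 V.
Since Tl³⁺/Tl⁺ is the cathode and Sn²⁺/Sn the anode, E°cell = E°(Tl³⁺/Tl⁺) − E°(Sn²⁺/Sn).
So E°(Tl³⁺/Tl⁺) = E°cell + E°(Sn²⁺/Sn) = +1.389 + (-0.14) = +1.25 V.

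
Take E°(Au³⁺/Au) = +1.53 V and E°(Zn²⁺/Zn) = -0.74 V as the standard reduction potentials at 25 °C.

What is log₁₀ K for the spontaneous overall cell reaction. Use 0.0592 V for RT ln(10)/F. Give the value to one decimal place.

230.1

Cathode: Au³⁺/Au; anode: Zn²⁺/Zn. E°cell = +2.27 V, n = 6.
log K = nE°cell / 0.0592 = (6)(+2.27) / 0.0592 = 230.1.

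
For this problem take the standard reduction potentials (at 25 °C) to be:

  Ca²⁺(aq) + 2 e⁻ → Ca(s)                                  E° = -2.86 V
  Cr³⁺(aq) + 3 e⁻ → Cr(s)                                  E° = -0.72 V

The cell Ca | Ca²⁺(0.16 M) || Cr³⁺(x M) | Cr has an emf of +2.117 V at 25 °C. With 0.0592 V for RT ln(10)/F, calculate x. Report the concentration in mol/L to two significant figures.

Cr³⁺/Cr is the cathode, Ca²⁺/Ca the anode: E°cell = +2.14 V, n = 6.
Overall reaction: 2 Cr³⁺(aq) + 3 Ca(s) → 2 Cr(s) + 3 Ca²⁺(aq); Q = [Ca²⁺]^3/[Cr³⁺]^2.
From E = E° − (0.0592/n) log Q: log Q = (E° − E)·n/0.0592 = (+2.14 − (+2.117))·6/0.0592 = 2.3311.
So 2·log[Cr³⁺] = 3·log(0.16) − log Q = -2.3876 − (2.3311) = -4.7187; log[Cr³⁺] = -4.7187 / 2 = -2.3594; [Cr³⁺] = 10^(-2.3594) ≈ 0.0044 M.

0.0044 M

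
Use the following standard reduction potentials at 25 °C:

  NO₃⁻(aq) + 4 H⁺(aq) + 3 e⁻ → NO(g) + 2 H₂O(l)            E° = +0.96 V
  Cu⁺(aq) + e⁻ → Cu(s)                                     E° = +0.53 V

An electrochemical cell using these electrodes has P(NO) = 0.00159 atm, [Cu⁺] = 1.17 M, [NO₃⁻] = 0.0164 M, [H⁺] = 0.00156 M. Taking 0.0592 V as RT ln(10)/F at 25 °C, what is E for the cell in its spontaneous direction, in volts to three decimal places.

+0.224 V

NO₃⁻/NO is the cathode (higher E°), Cu⁺/Cu the anode: E°cell = +0.96 − (+0.53) = +0.43 V, n = 3.
Overall: NO₃⁻(aq) + 4 H⁺(aq) + 3 Cu(s) → NO(g) + 2 H₂O(l) + 3 Cu⁺(aq)
Q = P(NO)·[Cu⁺]^3 / ([NO₃⁻]·[H⁺]^4); log Q = 10.419.
E = E° − (0.0592/n) log Q = +0.43 − (0.0592/3)(10.419) = +0.224 V.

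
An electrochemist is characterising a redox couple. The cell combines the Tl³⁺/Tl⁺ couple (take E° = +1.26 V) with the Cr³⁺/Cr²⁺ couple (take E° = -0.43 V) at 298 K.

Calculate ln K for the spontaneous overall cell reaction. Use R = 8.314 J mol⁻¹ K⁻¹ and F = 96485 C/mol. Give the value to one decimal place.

Cathode: Tl³⁺/Tl⁺; anode: Cr³⁺/Cr²⁺. E°cell = (+1.26) − (-0.43) = +1.69 V, with n = 2.
ΔG° = −nFE° = −RT ln K, so ln K = nFE°/(RT) = (2)(96485)(+1.69) / ((8.314)(298)) = 131.629.

131.6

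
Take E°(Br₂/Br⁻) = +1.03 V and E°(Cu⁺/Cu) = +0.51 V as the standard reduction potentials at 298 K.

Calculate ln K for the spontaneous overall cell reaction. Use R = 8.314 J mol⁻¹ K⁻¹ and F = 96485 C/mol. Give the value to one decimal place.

Cathode: Br₂/Br⁻; anode: Cu⁺/Cu. E°cell = (+1.03) − (+0.51) = +0.52 V, with n = 2.
ΔG° = −nFE° = −RT ln K, so ln K = nFE°/(RT) = (2)(96485)(+0.52) / ((8.314)(298)) = 40.501.

40.5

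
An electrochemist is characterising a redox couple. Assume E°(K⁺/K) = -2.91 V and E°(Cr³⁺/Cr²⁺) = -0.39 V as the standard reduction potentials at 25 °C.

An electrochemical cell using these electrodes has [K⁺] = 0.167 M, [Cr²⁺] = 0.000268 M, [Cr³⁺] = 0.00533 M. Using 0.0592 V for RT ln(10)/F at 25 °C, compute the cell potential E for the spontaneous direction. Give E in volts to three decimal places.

+2.643 V

Cr³⁺/Cr²⁺ is the cathode (higher E°), K⁺/K the anode: E°cell = -0.39 − (-2.91) = +2.52 V, n = 1.
Overall: Cr³⁺(aq) + K(s) → Cr²⁺(aq) + K⁺(aq)
Q = [Cr²⁺]·[K⁺] / ([Cr³⁺]); log Q = -2.076.
E = E° − (0.0592/n) log Q = +2.52 − (0.0592/1)(-2.076) = +2.643 V.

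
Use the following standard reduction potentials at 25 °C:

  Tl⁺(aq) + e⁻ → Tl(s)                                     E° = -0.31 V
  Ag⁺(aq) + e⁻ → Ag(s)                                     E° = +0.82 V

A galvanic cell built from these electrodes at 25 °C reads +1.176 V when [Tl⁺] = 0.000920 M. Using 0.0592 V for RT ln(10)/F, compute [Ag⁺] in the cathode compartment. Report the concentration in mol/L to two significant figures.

Ag⁺/Ag is the cathode, Tl⁺/Tl the anode: E°cell = +1.13 V, n = 1.
Overall reaction: Ag⁺(aq) + Tl(s) → Ag(s) + Tl⁺(aq); Q = [Tl⁺]^1/[Ag⁺]^1.
From E = E° − (0.0592/n) log Q: log Q = (E° − E)·n/0.0592 = (+1.13 − (+1.176))·1/0.0592 = -0.7770.
So 1·log[Ag⁺] = 1·log(0.00092) − log Q = -3.0362 − (-0.7770) = -2.2592; [Ag⁺] = 10^(-2.2592) ≈ 0.0055 M.

0.0055 M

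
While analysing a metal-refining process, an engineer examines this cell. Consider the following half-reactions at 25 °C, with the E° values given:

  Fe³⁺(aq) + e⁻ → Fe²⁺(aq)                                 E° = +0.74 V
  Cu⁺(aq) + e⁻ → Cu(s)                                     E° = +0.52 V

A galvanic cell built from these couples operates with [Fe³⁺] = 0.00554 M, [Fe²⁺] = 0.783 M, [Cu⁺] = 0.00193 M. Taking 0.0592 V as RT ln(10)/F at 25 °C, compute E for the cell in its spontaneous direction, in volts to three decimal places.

Fe³⁺/Fe²⁺ is the cathode (higher E°), Cu⁺/Cu the anode: E°cell = +0.74 − (+0.52) = +0.22 V, n = 1.
Overall: Fe³⁺(aq) + Cu(s) → Fe²⁺(aq) + Cu⁺(aq)
Q = [Fe²⁺]·[Cu⁺] / ([Fe³⁺]); log Q = -0.564.
E = E° − (0.0592/n) log Q = +0.22 − (0.0592/1)(-0.564) = +0.253 V.

+0.253 V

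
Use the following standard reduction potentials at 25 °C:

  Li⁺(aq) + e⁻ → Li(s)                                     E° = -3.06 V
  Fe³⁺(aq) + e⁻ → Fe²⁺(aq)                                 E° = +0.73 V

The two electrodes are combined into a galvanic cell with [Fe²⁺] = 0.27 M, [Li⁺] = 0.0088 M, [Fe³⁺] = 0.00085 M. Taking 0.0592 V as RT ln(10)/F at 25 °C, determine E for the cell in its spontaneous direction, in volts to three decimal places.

+3.764 V

Fe³⁺/Fe²⁺ is the cathode (higher E°), Li⁺/Li the anode: E°cell = +0.73 − (-3.06) = +3.79 V, n = 1.
Overall: Fe³⁺(aq) + Li(s) → Fe²⁺(aq) + Li⁺(aq)
Q = [Fe²⁺]·[Li⁺] / ([Fe³⁺]); log Q = 0.446.
E = E° − (0.0592/n) log Q = +3.79 − (0.0592/1)(0.446) = +3.764 V.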